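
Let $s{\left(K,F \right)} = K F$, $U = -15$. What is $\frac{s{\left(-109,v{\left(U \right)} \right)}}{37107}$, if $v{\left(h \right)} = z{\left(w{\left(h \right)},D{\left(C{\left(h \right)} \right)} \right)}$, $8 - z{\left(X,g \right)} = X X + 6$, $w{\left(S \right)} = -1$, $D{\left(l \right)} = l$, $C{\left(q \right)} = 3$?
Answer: $- \frac{109}{37107} \approx -0.0029375$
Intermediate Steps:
$z{\left(X,g \right)} = 2 - X^{2}$ ($z{\left(X,g \right)} = 8 - \left(X X + 6\right) = 8 - \left(X^{2} + 6\right) = 8 - \left(6 + X^{2}\right) = 2 - X^{2}$)
$v{\left(h \right)} = 1$ ($v{\left(h \right)} = 2 - \left(-1\right)^{2} = 2 - 1 = 1$)
$s{\left(K,F \right)} = F K$
$\frac{s{\left(-109,v{\left(U \right)} \right)}}{37107} = \frac{1 \left(-109\right)}{37107} = \left(-109\right) \frac{1}{37107} = - \frac{109}{37107}$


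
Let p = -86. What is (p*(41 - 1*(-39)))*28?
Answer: -192640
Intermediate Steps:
(p*(41 - 1*(-39)))*28 = -86*(41 - 1*(-39))*28 = -86*(41 + 39)*28 = -86*80*28 = -6880*28 = -192640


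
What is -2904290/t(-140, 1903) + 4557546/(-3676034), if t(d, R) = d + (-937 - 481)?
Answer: 2667292032298/1431815243 ≈ 1862.9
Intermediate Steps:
t(d, R) = -1418 + d (t(d, R) = d - 1418 = -1418 + d)
-2904290/t(-140, 1903) + 4557546/(-3676034) = -2904290/(-1418 - 140) + 4557546/(-3676034) = -2904290/(-1558) + 4557546*(-1/3676034) = -2904290*(-1/1558) - 2278773/1838017 = 1452145/779 - 2278773/1838017 = 2667292032298/1431815243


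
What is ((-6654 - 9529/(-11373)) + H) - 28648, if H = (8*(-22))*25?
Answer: -451521317/11373 ≈ -39701.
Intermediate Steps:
H = -4400 (H = -176*25 = -4400)
((-6654 - 9529/(-11373)) + H) - 28648 = ((-6654 - 9529/(-11373)) - 4400) - 28648 = ((-6654 - 9529*(-1/11373)) - 4400) - 28648 = ((-6654 + 9529/11373) - 4400) - 28648 = (-75666413/11373 - 4400) - 28648 = -125707613/11373 - 28648 = -451521317/11373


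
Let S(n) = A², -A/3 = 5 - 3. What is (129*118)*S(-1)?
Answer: 547992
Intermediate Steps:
A = -6 (A = -3*(5 - 3) = -3*2 = -6)
S(n) = 36 (S(n) = (-6)² = 36)
(129*118)*S(-1) = (129*118)*36 = 15222*36 = 547992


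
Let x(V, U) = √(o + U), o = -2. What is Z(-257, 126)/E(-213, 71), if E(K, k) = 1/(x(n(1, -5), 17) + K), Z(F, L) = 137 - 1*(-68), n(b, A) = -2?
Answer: -43665 + 205*√15 ≈ -42871.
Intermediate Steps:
x(V, U) = √(-2 + U)
Z(F, L) = 205 (Z(F, L) = 137 + 68 = 205)
E(K, k) = 1/(K + √15) (E(K, k) = 1/(√(-2 + 17) + K) = 1/(√15 + K) = 1/(K + √15))
Z(-257, 126)/E(-213, 71) = 205/(1/(-213 + √15)) = 205*(-213 + √15) = -43665 + 205*√15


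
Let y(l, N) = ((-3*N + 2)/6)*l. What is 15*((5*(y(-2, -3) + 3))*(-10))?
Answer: 500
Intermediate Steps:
y(l, N) = l*(1/3 - N/2) (y(l, N) = ((2 - 3*N)*(1/6))*l = (1/3 - N/2)*l = l*(1/3 - N/2))
15*((5*(y(-2, -3) + 3))*(-10)) = 15*((5*((1/6)*(-2)*(2 - 3*(-3)) + 3))*(-10)) = 15*((5*((1/6)*(-2)*(2 + 9) + 3))*(-10)) = 15*((5*((1/6)*(-2)*11 + 3))*(-10)) = 15*((5*(-11/3 + 3))*(-10)) = 15*((5*(-2/3))*(-10)) = 15*(-10/3*(-10)) = 15*(100/3) = 500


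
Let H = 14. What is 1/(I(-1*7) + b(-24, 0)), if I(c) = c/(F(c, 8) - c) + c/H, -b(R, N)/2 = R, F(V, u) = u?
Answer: 30/1411 ≈ 0.021262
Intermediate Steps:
b(R, N) = -2*R
I(c) = c/14 + c/(8 - c) (I(c) = c/(8 - c) + c/14 = c/14 + c/(8 - c))
1/(I(-1*7) + b(-24, 0)) = 1/((-1*7)*(-22 - 1*7)/(14*(-8 - 1*7)) - 2*(-24)) = 1/((1/14)*(-7)*(-22 - 7)/(-8 - 7) + 48) = 1/((1/14)*(-7)*(-29)/(-15) + 48) = 1/((1/14)*(-7)*(-1/15)*(-29) + 48) = 1/(-29/30 + 48) = 1/(1411/30) = 30/1411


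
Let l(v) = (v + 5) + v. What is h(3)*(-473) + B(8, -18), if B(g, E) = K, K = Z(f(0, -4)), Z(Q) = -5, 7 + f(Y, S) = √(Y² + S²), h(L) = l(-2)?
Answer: -478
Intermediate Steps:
l(v) = 5 + 2*v (l(v) = (5 + v) + v = 5 + 2*v)
h(L) = 1 (h(L) = 5 + 2*(-2) = 5 - 4 = 1)
f(Y, S) = -7 + √(S² + Y²) (f(Y, S) = -7 + √(Y² + S²) = -7 + √(S² + Y²))
K = -5
B(g, E) = -5
h(3)*(-473) + B(8, -18) = 1*(-473) - 5 = -473 - 5 = -478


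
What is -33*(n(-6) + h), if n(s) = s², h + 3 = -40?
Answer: 231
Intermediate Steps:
h = -43 (h = -3 - 40 = -43)
-33*(n(-6) + h) = -33*((-6)² - 43) = -33*(36 - 43) = -33*(-7) = 231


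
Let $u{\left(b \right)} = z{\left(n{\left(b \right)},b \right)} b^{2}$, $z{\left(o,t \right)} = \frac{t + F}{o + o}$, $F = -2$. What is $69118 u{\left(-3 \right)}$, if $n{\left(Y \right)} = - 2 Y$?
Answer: $- \frac{518385}{2} \approx -2.5919 \cdot 10^{5}$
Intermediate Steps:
$z{\left(o,t \right)} = \frac{-2 + t}{2 o}$ ($z{\left(o,t \right)} = \frac{t - 2}{o + o} = \frac{-2 + t}{2 o}$)
$u{\left(b \right)} = - \frac{b \left(-2 + b\right)}{4}$ ($u{\left(b \right)} = \frac{-2 + b}{2 \left(- 2 b\right)} b^{2} = \frac{- \frac{1}{2 b} \left(-2 + b\right)}{2} b^{2} = - \frac{-2 + b}{4 b} b^{2} = - \frac{b \left(-2 + b\right)}{4}$)
$69118 u{\left(-3 \right)} = 69118 \cdot \frac{1}{4} \left(-3\right) \left(2 - -3\right) = 69118 \cdot \frac{1}{4} \left(-3\right) \left(2 + 3\right) = 69118 \cdot \frac{1}{4} \left(-3\right) 5 = 69118 \left(- \frac{15}{4}\right) = - \frac{518385}{2}$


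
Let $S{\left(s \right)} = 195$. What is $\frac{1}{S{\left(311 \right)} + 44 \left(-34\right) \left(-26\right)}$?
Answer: $\frac{1}{39091} \approx 2.5581 \cdot 10^{-5}$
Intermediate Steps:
$\frac{1}{S{\left(311 \right)} + 44 \left(-34\right) \left(-26\right)} = \frac{1}{195 + 44 \left(-34\right) \left(-26\right)} = \frac{1}{195 - -38896} = \frac{1}{195 + 38896} = \frac{1}{39091}$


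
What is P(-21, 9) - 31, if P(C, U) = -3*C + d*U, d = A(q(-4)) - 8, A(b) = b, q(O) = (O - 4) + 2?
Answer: -94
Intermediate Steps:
q(O) = -2 + O (q(O) = (-4 + O) + 2 = -2 + O)
d = -14 (d = (-2 - 4) - 8 = -6 - 8 = -14)
P(C, U) = -14*U - 3*C (P(C, U) = -3*C - 14*U = -14*U - 3*C)
P(-21, 9) - 31 = (-14*9 - 3*(-21)) - 31 = (-126 + 63) - 31 = -63 - 31 = -94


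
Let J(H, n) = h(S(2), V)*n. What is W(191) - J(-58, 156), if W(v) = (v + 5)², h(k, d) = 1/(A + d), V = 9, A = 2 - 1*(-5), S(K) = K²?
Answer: 153625/4 ≈ 38406.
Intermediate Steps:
A = 7 (A = 2 + 5 = 7)
h(k, d) = 1/(7 + d)
W(v) = (5 + v)²
J(H, n) = n/16 (J(H, n) = n/(7 + 9) = n/16)
W(191) - J(-58, 156) = (5 + 191)² - 156/16 = 196² - 1*39/4 = 38416 - 39/4 = 153625/4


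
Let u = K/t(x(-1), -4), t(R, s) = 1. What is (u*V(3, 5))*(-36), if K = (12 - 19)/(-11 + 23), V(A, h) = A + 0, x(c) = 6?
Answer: 63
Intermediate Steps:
V(A, h) = A
K = -7/12 ≈ -0.58333
u = -7/12 (u = -7/12/1 = -7/12*1 = -7/12 ≈ -0.58333)
(u*V(3, 5))*(-36) = -7/12*3*(-36) = -7/4*(-36) = 63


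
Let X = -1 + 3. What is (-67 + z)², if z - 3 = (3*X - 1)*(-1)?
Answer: 4761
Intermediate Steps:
X = 2
z = -2 (z = 3 + (3*2 - 1)*(-1) = 3 + (6 - 1)*(-1) = 3 + 5*(-1) = 3 - 5 = -2)
(-67 + z)² = (-67 - 2)² = (-69)² = 4761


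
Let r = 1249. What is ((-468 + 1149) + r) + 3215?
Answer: 5145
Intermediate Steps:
((-468 + 1149) + r) + 3215 = ((-468 + 1149) + 1249) + 3215 = (681 + 1249) + 3215 = 1930 + 3215 = 5145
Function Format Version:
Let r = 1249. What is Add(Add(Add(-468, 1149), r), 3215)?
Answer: 5145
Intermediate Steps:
Add(Add(Add(-468, 1149), r), 3215) = Add(Add(Add(-468, 1149), 1249), 3215) = Add(Add(681, 1249), 3215) = Add(1930, 3215) = 5145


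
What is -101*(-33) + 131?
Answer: 3464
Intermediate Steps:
-101*(-33) + 131 = 3333 + 131 = 3464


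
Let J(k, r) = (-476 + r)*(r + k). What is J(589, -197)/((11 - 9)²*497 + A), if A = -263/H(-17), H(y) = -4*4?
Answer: -4221056/32071 ≈ -131.62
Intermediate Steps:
H(y) = -16
A = 263/16 (A = -263/(-16) = -263*(-1/16) = 263/16 ≈ 16.438)
J(k, r) = (-476 + r)*(k + r)
J(589, -197)/((11 - 9)²*497 + A) = ((-197)² - 476*589 - 476*(-197) + 589*(-197))/((11 - 9)²*497 + 263/16) = (38809 - 280364 + 93772 - 116033)/(2²*497 + 263/16) = -263816/(4*497 + 263/16) = -263816/(1988 + 263/16) = -263816/32071/16 = -263816*16/32071 = -4221056/32071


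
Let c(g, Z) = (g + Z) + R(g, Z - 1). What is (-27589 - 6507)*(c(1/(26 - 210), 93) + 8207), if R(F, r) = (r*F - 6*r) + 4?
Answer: -6078784050/23 ≈ -2.6429e+8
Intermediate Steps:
R(F, r) = 4 - 6*r + F*r (R(F, r) = (F*r - 6*r) + 4 = (-6*r + F*r) + 4 = 4 - 6*r + F*r)
c(g, Z) = 10 + g - 5*Z + g*(-1 + Z) (c(g, Z) = (g + Z) + (4 - 6*(Z - 1) + g*(Z - 1)) = (Z + g) + (4 - 6*(-1 + Z) + g*(-1 + Z)) = (Z + g) + (4 + (6 - 6*Z) + g*(-1 + Z)) = (Z + g) + (10 - 6*Z + g*(-1 + Z)) = 10 + g - 5*Z + g*(-1 + Z))
(-27589 - 6507)*(c(1/(26 - 210), 93) + 8207) = (-27589 - 6507)*((10 - 5*93 + 93/(26 - 210)) + 8207) = -34096*((10 - 465 + 93/(-184)) + 8207) = -34096*((10 - 465 + 93*(-1/184)) + 8207) = -34096*((10 - 465 - 93/184) + 8207) = -34096*(-83813/184 + 8207) = -34096*1426275/184 = -6078784050/23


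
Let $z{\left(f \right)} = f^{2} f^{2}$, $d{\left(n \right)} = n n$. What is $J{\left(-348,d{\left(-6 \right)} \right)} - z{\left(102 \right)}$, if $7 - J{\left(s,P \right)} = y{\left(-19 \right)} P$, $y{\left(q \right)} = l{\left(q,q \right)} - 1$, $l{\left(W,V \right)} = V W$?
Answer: $-108256169$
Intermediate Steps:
$d{\left(n \right)} = n^{2}$
$y{\left(q \right)} = -1 + q^{2}$ ($y{\left(q \right)} = q q - 1 = q^{2} - 1 = -1 + q^{2}$)
$z{\left(f \right)} = f^{4}$
$J{\left(s,P \right)} = 7 - 360 P$ ($J{\left(s,P \right)} = 7 - \left(-1 + \left(-19\right)^{2}\right) P = 7 - \left(-1 + 361\right) P = 7 - 360 P$)
$J{\left(-348,d{\left(-6 \right)} \right)} - z{\left(102 \right)} = \left(7 - 360 \left(-6\right)^{2}\right) - 102^{4} = \left(7 - 12960\right) - 108243216 = -12953 - 108243216 = -108256169$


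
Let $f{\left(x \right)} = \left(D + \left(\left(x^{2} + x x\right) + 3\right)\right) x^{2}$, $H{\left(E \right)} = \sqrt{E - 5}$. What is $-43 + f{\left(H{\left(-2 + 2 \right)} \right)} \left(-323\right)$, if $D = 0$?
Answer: $-11348$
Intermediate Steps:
$H{\left(E \right)} = \sqrt{-5 + E}$
$f{\left(x \right)} = x^{2} \left(3 + 2 x^{2}\right)$ ($f{\left(x \right)} = \left(0 + \left(\left(x^{2} + x x\right) + 3\right)\right) x^{2} = \left(0 + \left(\left(x^{2} + x^{2}\right) + 3\right)\right) x^{2} = \left(0 + \left(2 x^{2} + 3\right)\right) x^{2} = \left(0 + \left(3 + 2 x^{2}\right)\right) x^{2} = \left(3 + 2 x^{2}\right) x^{2} = x^{2} \left(3 + 2 x^{2}\right)$)
$-43 + f{\left(H{\left(-2 + 2 \right)} \right)} \left(-323\right) = -43 + \left(\sqrt{-5 + \left(-2 + 2\right)}\right)^{2} \left(3 + 2 \left(\sqrt{-5 + \left(-2 + 2\right)}\right)^{2}\right) \left(-323\right) = -43 + \left(\sqrt{-5 + 0}\right)^{2} \left(3 + 2 \left(\sqrt{-5 + 0}\right)^{2}\right) \left(-323\right) = -43 + \left(\sqrt{-5}\right)^{2} \left(3 + 2 \left(\sqrt{-5}\right)^{2}\right) \left(-323\right) = -43 + \left(i \sqrt{5}\right)^{2} \left(3 + 2 \left(i \sqrt{5}\right)^{2}\right) \left(-323\right) = -43 + - 5 \left(3 + 2 \left(-5\right)\right) \left(-323\right) = -43 + - 5 \left(3 - 10\right) \left(-323\right) = -43 + \left(-5\right) \left(-7\right) \left(-323\right) = -43 + 35 \left(-323\right) = -43 - 11305 = -11348$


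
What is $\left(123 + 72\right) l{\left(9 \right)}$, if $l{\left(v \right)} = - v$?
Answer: $-1755$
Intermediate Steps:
$\left(123 + 72\right) l{\left(9 \right)} = \left(123 + 72\right) \left(\left(-1\right) 9\right) = 195 \left(-9\right) = -1755$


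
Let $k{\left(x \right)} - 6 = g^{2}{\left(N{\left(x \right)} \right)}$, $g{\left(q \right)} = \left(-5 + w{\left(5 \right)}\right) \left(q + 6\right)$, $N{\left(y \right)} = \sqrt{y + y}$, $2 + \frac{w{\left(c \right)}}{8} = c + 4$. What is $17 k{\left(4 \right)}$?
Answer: $1945650 + 1061208 \sqrt{2} \approx 3.4464 \cdot 10^{6}$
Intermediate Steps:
$w{\left(c \right)} = 16 + 8 c$ ($w{\left(c \right)} = -16 + 8 \left(c + 4\right) = -16 + 8 \left(4 + c\right) = -16 + \left(32 + 8 c\right) = 16 + 8 c$)
$N{\left(y \right)} = \sqrt{2} \sqrt{y}$ ($N{\left(y \right)} = \sqrt{2 y} = \sqrt{2} \sqrt{y}$)
$g{\left(q \right)} = 306 + 51 q$ ($g{\left(q \right)} = \left(-5 + \left(16 + 8 \cdot 5\right)\right) \left(q + 6\right) = \left(-5 + \left(16 + 40\right)\right) \left(6 + q\right) = \left(-5 + 56\right) \left(6 + q\right) = 51 \left(6 + q\right) = 306 + 51 q$)
$k{\left(x \right)} = 6 + \left(306 + 51 \sqrt{2} \sqrt{x}\right)^{2}$
$17 k{\left(4 \right)} = 17 \left(93642 + 5202 \cdot 4 + 31212 \sqrt{2} \sqrt{4}\right) = 17 \left(93642 + 20808 + 31212 \sqrt{2} \cdot 2\right) = 17 \left(93642 + 20808 + 62424 \sqrt{2}\right) = 17 \left(114450 + 62424 \sqrt{2}\right) = 1945650 + 1061208 \sqrt{2}$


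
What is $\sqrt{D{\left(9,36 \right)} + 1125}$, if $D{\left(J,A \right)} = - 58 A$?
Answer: $3 i \sqrt{107} \approx 31.032 i$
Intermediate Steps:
$\sqrt{D{\left(9,36 \right)} + 1125} = \sqrt{\left(-58\right) 36 + 1125} = \sqrt{-2088 + 1125} = \sqrt{-963} = 3 i \sqrt{107}$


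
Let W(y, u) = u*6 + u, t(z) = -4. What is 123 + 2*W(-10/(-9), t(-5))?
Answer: 67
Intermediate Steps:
W(y, u) = 7*u (W(y, u) = 6*u + u = 7*u)
123 + 2*W(-10/(-9), t(-5)) = 123 + 2*(7*(-4)) = 123 + 2*(-28) = 123 - 56 = 67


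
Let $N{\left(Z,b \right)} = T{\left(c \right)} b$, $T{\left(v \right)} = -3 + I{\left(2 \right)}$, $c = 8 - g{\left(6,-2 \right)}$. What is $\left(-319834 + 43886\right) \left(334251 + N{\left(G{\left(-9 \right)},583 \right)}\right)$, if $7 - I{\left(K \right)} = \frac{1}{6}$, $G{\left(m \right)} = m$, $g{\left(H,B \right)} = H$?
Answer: $- \frac{278557778210}{3} \approx -9.2853 \cdot 10^{10}$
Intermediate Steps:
$I{\left(K \right)} = \frac{41}{6}$ ($I{\left(K \right)} = 7 - \frac{1}{6} = \frac{41}{6}$)
$c = 2$ ($c = 8 - 6 = 2$)
$T{\left(v \right)} = \frac{23}{6}$ ($T{\left(v \right)} = -3 + \frac{41}{6} = \frac{23}{6}$)
$N{\left(Z,b \right)} = \frac{23 b}{6}$
$\left(-319834 + 43886\right) \left(334251 + N{\left(G{\left(-9 \right)},583 \right)}\right) = \left(-319834 + 43886\right) \left(334251 + \frac{23}{6} \cdot 583\right) = - 275948 \left(334251 + \frac{13409}{6}\right) = \left(-275948\right) \frac{2018915}{6} = - \frac{278557778210}{3}$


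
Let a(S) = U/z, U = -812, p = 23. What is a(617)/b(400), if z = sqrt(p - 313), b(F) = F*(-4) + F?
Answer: -7*I*sqrt(290)/3000 ≈ -0.039735*I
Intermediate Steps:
b(F) = -3*F (b(F) = -4*F + F = -3*F)
z = I*sqrt(290) (z = sqrt(23 - 313) = sqrt(-290) = I*sqrt(290) ≈ 17.029*I)
a(S) = 14*I*sqrt(290)/5 (a(S) = -812*(-I*sqrt(290)/290) = -(-14)*I*sqrt(290)/5 = 14*I*sqrt(290)/5)
a(617)/b(400) = (14*I*sqrt(290)/5)/((-3*400)) = (14*I*sqrt(290)/5)/(-1200) = (14*I*sqrt(290)/5)*(-1/1200) = -7*I*sqrt(290)/3000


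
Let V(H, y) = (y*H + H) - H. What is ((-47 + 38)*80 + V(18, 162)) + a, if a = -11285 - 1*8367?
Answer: -17456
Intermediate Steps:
a = -19652 (a = -11285 - 8367 = -19652)
V(H, y) = H*y (V(H, y) = (H*y + H) - H = (H + H*y) - H = H*y)
((-47 + 38)*80 + V(18, 162)) + a = ((-47 + 38)*80 + 18*162) - 19652 = (-9*80 + 2916) - 19652 = (-720 + 2916) - 19652 = 2196 - 19652 = -17456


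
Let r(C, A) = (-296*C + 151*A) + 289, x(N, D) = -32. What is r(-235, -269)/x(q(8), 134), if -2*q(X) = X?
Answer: -14615/16 ≈ -913.44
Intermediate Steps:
q(X) = -X/2
r(C, A) = 289 - 296*C + 151*A
r(-235, -269)/x(q(8), 134) = (289 - 296*(-235) + 151*(-269))/(-32) = (289 + 69560 - 40619)*(-1/32) = 29230*(-1/32) = -14615/16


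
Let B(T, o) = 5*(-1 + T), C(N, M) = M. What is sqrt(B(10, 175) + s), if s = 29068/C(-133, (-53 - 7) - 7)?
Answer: I*sqrt(1745551)/67 ≈ 19.719*I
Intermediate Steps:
B(T, o) = -5 + 5*T
s = -29068/67 (s = 29068/((-53 - 7) - 7) = 29068/(-60 - 7) = 29068/(-67) = 29068*(-1/67) = -29068/67 ≈ -433.85)
sqrt(B(10, 175) + s) = sqrt((-5 + 5*10) - 29068/67) = sqrt((-5 + 50) - 29068/67) = sqrt(45 - 29068/67) = sqrt(-26053/67) = I*sqrt(1745551)/67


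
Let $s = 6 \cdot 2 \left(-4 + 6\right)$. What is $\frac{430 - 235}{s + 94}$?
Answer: $\frac{195}{118} \approx 1.6525$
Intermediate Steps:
$s = 24$ ($s = 12 \cdot 2 = 24$)
$\frac{430 - 235}{s + 94} = \frac{430 - 235}{24 + 94} = \frac{430 - 235}{118} = \frac{1}{118} \cdot 195 = \frac{195}{118}$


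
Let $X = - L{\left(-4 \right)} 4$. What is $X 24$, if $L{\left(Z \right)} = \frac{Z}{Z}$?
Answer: $-96$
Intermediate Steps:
$L{\left(Z \right)} = 1$
$X = -4$ ($X = \left(-1\right) 1 \cdot 4 = \left(-1\right) 4 = -4$)
$X 24 = \left(-4\right) 24 = -96$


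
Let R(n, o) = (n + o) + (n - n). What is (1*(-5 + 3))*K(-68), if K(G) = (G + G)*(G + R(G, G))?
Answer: -55488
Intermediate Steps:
R(n, o) = n + o (R(n, o) = (n + o) + 0 = n + o)
K(G) = 6*G**2 (K(G) = (G + G)*(G + (G + G)) = (2*G)*(G + 2*G) = (2*G)*(3*G) = 6*G**2)
(1*(-5 + 3))*K(-68) = (1*(-5 + 3))*(6*(-68)**2) = (1*(-2))*(6*4624) = -2*27744 = -55488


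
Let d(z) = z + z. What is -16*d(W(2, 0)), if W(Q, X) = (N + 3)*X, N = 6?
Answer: 0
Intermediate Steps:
W(Q, X) = 9*X (W(Q, X) = (6 + 3)*X = 9*X)
d(z) = 2*z
-16*d(W(2, 0)) = -32*9*0 = -32*0 = -16*0 = 0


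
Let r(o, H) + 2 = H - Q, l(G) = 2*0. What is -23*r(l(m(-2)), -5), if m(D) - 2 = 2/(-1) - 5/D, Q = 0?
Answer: 161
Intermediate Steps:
m(D) = -5/D (m(D) = 2 + (2/(-1) - 5/D) = 2 + (2*(-1) - 5/D) = 2 + (-2 - 5/D) = -5/D)
l(G) = 0
r(o, H) = -2 + H (r(o, H) = -2 + (H - 1*0) = -2 + (H + 0) = -2 + H)
-23*r(l(m(-2)), -5) = -23*(-2 - 5) = -23*(-7) = 161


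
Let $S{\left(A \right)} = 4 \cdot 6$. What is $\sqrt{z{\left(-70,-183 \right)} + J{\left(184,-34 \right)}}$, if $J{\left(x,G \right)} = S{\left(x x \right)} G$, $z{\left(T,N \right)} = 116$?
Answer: $10 i \sqrt{7} \approx 26.458 i$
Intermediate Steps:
$S{\left(A \right)} = 24$
$J{\left(x,G \right)} = 24 G$
$\sqrt{z{\left(-70,-183 \right)} + J{\left(184,-34 \right)}} = \sqrt{116 + 24 \left(-34\right)} = \sqrt{116 - 816} = \sqrt{-700} = 10 i \sqrt{7}$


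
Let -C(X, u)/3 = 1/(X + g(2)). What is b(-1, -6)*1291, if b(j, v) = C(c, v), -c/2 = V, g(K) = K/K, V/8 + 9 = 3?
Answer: -3873/97 ≈ -39.928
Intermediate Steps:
V = -48 (V = -72 + 8*3 = -72 + 24 = -48)
g(K) = 1
c = 96 (c = -2*(-48) = 96)
C(X, u) = -3/(1 + X) (C(X, u) = -3/(X + 1) = -3/(1 + X))
b(j, v) = -3/97 (b(j, v) = -3/(1 + 96) = -3/97)
b(-1, -6)*1291 = -3/97*1291 = -3873/97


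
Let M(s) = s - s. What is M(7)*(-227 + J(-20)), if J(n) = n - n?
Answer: 0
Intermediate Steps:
J(n) = 0
M(s) = 0
M(7)*(-227 + J(-20)) = 0*(-227 + 0) = 0*(-227) = 0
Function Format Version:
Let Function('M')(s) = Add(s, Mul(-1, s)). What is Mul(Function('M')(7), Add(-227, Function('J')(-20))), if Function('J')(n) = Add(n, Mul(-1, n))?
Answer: 0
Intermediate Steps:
Function('J')(n) = 0
Function('M')(s) = 0
Mul(Function('M')(7), Add(-227, Function('J')(-20))) = Mul(0, Add(-227, 0)) = Mul(0, -227) = 0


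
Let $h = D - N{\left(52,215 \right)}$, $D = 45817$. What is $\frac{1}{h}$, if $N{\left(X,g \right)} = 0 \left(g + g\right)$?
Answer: $\frac{1}{45817} \approx 2.1826 \cdot 10^{-5}$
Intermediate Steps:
$N{\left(X,g \right)} = 0$ ($N{\left(X,g \right)} = 0 \cdot 2 g = 0$)
$h = 45817$ ($h = 45817 - 0 = 45817 + 0 = 45817$)
$\frac{1}{h} = \frac{1}{45817}$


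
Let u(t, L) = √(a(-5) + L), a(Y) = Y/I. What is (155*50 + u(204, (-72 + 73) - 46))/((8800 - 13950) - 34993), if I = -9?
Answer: -7750/40143 - 20*I/120429 ≈ -0.19306 - 0.00016607*I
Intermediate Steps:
a(Y) = -Y/9 (a(Y) = Y/(-9) = Y*(-⅑) = -Y/9)
u(t, L) = √(5/9 + L) (u(t, L) = √(-⅑*(-5) + L) = √(5/9 + L))
(155*50 + u(204, (-72 + 73) - 46))/((8800 - 13950) - 34993) = (155*50 + √(5 + 9*((-72 + 73) - 46))/3)/((8800 - 13950) - 34993) = (7750 + √(5 + 9*(1 - 46))/3)/(-5150 - 34993) = (7750 + √(5 + 9*(-45))/3)/(-40143) = (7750 + √(5 - 405)/3)*(-1/40143) = (7750 + √(-400)/3)*(-1/40143) = (7750 + (20*I)/3)*(-1/40143) = (7750 + 20*I/3)*(-1/40143) = -7750/40143 - 20*I/120429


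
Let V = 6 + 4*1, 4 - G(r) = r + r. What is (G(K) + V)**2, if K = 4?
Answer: 36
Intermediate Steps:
G(r) = 4 - 2*r (G(r) = 4 - (r + r) = 4 - 2*r)
V = 10 (V = 6 + 4 = 10)
(G(K) + V)**2 = ((4 - 2*4) + 10)**2 = ((4 - 8) + 10)**2 = (-4 + 10)**2 = 6**2 = 36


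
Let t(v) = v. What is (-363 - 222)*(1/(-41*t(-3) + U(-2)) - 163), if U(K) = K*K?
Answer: 12109500/127 ≈ 95350.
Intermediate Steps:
U(K) = K²
(-363 - 222)*(1/(-41*t(-3) + U(-2)) - 163) = (-363 - 222)*(1/(-41*(-3) + (-2)²) - 163) = -585*(1/(123 + 4) - 163) = -585*(1/127 - 163) = -585*(-20700/127) = 12109500/127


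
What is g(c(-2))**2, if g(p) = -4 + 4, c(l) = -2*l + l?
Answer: 0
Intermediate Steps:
c(l) = -l
g(p) = 0
g(c(-2))**2 = 0**2 = 0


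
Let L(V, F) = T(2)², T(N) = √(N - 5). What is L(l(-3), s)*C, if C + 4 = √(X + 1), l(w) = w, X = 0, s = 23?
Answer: 9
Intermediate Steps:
T(N) = √(-5 + N)
L(V, F) = -3 (L(V, F) = (√(-5 + 2))² = (√(-3))² = (I*√3)² = -3)
C = -3 (C = -4 + √(0 + 1) = -4 + √1 = -4 + 1 = -3)
L(l(-3), s)*C = -3*(-3) = 9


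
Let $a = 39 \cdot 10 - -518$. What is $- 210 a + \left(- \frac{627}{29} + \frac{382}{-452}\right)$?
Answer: $- \frac{1249863961}{6554} \approx -1.907 \cdot 10^{5}$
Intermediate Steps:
$a = 908$ ($a = 390 + 518 = 908$)
$- 210 a + \left(- \frac{627}{29} + \frac{382}{-452}\right) = \left(-210\right) 908 + \left(- \frac{627}{29} + \frac{382}{-452}\right) = -190680 + \left(\left(-627\right) \frac{1}{29} + 382 \left(- \frac{1}{452}\right)\right) = -190680 - \frac{147241}{6554} = - \frac{1249863961}{6554}$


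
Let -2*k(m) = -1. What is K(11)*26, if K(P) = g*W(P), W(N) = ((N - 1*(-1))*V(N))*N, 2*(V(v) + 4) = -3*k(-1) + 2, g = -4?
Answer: 51480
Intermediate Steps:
k(m) = ½ (k(m) = -½*(-1) = ½)
V(v) = -15/4 (V(v) = -4 + (-3*½ + 2)/2 = -4 + (-3/2 + 2)/2 = -4 + (½)*(½) = -4 + ¼ = -15/4)
W(N) = N*(-15/4 - 15*N/4) (W(N) = ((N - 1*(-1))*(-15/4))*N = ((N + 1)*(-15/4))*N = ((1 + N)*(-15/4))*N = (-15/4 - 15*N/4)*N = N*(-15/4 - 15*N/4))
K(P) = 15*P*(1 + P) (K(P) = -(-15)*P*(1 + P) = 15*P*(1 + P))
K(11)*26 = (15*11*(1 + 11))*26 = (15*11*12)*26 = 1980*26 = 51480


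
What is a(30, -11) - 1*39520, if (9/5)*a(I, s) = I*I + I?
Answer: -117010/3 ≈ -39003.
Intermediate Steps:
a(I, s) = 5*I/9 + 5*I**2/9 (a(I, s) = 5*(I*I + I)/9 = 5*(I**2 + I)/9 = 5*(I + I**2)/9 = 5*I/9 + 5*I**2/9)
a(30, -11) - 1*39520 = (5/9)*30*(1 + 30) - 1*39520 = (5/9)*30*31 - 39520 = 1550/3 - 39520 = -117010/3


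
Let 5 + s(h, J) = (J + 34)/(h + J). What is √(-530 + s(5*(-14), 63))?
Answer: I*√26894/7 ≈ 23.428*I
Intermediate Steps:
s(h, J) = -5 + (34 + J)/(J + h) (s(h, J) = -5 + (J + 34)/(h + J) = -5 + (34 + J)/(J + h))
√(-530 + s(5*(-14), 63)) = √(-530 + (34 - 25*(-14) - 4*63)/(63 + 5*(-14))) = √(-530 + (34 - 5*(-70) - 252)/(63 - 70)) = √(-530 + (34 + 350 - 252)/(-7)) = √(-530 - ⅐*132) = √(-530 - 132/7) = √(-3842/7) = I*√26894/7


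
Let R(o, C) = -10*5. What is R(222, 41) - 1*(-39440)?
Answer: 39390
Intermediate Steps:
R(o, C) = -50
R(222, 41) - 1*(-39440) = -50 - 1*(-39440) = -50 + 39440 = 39390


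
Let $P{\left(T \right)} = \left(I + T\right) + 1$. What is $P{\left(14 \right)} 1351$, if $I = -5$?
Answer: $13510$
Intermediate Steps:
$P{\left(T \right)} = -4 + T$ ($P{\left(T \right)} = \left(-5 + T\right) + 1 = -4 + T$)
$P{\left(14 \right)} 1351 = \left(-4 + 14\right) 1351 = 10 \cdot 1351 = 13510$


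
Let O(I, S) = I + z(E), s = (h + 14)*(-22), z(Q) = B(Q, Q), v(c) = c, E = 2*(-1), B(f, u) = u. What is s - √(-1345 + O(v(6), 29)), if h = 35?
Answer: -1078 - 3*I*√149 ≈ -1078.0 - 36.62*I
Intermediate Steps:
E = -2
z(Q) = Q
s = -1078 (s = (35 + 14)*(-22) = 49*(-22) = -1078)
O(I, S) = -2 + I (O(I, S) = I - 2 = -2 + I)
s - √(-1345 + O(v(6), 29)) = -1078 - √(-1345 + (-2 + 6)) = -1078 - √(-1345 + 4) = -1078 - √(-1341) = -1078 - 3*I*√149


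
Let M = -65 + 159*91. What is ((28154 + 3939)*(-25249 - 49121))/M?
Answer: -1193378205/7202 ≈ -1.6570e+5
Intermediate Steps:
M = 14404 (M = -65 + 14469 = 14404)
((28154 + 3939)*(-25249 - 49121))/M = ((28154 + 3939)*(-25249 - 49121))/14404 = (32093*(-74370))*(1/14404) = -2386756410*1/14404 = -1193378205/7202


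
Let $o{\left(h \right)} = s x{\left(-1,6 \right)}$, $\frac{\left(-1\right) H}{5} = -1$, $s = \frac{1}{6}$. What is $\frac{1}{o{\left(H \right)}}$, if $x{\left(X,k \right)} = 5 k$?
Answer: $\frac{1}{5} \approx 0.2$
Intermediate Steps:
$s = \frac{1}{6} \approx 0.16667$
$H = 5$ ($H = \left(-5\right) \left(-1\right) = 5$)
$o{\left(h \right)} = 5$ ($o{\left(h \right)} = \frac{5 \cdot 6}{6} = \frac{1}{6} \cdot 30 = 5$)
$\frac{1}{o{\left(H \right)}} = \frac{1}{5}$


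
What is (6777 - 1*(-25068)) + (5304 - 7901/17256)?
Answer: 641035243/17256 ≈ 37149.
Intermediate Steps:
(6777 - 1*(-25068)) + (5304 - 7901/17256) = (6777 + 25068) + (5304 - 7901/17256) = 31845 + (5304 - 1*7901/17256) = 31845 + (5304 - 7901/17256) = 31845 + 91517923/17256 = 641035243/17256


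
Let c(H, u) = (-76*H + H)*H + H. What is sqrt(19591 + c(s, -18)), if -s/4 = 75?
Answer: I*sqrt(6730709) ≈ 2594.4*I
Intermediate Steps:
s = -300 (s = -4*75 = -300)
c(H, u) = H - 75*H**2 (c(H, u) = (-75*H)*H + H = -75*H**2 + H = H - 75*H**2)
sqrt(19591 + c(s, -18)) = sqrt(19591 - 300*(1 - 75*(-300))) = sqrt(19591 - 300*(1 + 22500)) = sqrt(19591 - 300*22501) = sqrt(19591 - 6750300) = sqrt(-6730709) = I*sqrt(6730709)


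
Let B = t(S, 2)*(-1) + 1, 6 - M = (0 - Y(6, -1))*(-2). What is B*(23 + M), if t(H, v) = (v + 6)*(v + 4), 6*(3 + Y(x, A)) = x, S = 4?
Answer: -1551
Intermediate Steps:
Y(x, A) = -3 + x/6
M = 10 (M = 6 - (0 - (-3 + (⅙)*6))*(-2) = 6 - (0 - (-3 + 1))*(-2) = 6 - (0 - 1*(-2))*(-2) = 6 - (0 + 2)*(-2) = 6 - 2*(-2) = 6 - 1*(-4) = 6 + 4 = 10)
t(H, v) = (4 + v)*(6 + v) (t(H, v) = (6 + v)*(4 + v) = (4 + v)*(6 + v))
B = -47 (B = (24 + 2² + 10*2)*(-1) + 1 = (24 + 4 + 20)*(-1) + 1 = 48*(-1) + 1 = -48 + 1 = -47)
B*(23 + M) = -47*(23 + 10) = -47*33 = -1551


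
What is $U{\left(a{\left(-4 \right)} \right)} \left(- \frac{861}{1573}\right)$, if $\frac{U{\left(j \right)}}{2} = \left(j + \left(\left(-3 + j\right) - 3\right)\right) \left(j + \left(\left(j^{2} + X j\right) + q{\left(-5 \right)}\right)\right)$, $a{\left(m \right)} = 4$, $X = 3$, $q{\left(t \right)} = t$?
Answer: $- \frac{92988}{1573} \approx -59.115$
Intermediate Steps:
$U{\left(j \right)} = 2 \left(-6 + 2 j\right) \left(-5 + j^{2} + 4 j\right)$ ($U{\left(j \right)} = 2 \left(j + \left(\left(-3 + j\right) - 3\right)\right) \left(j - \left(5 - j^{2} - 3 j\right)\right) = 2 \left(j + \left(-6 + j\right)\right) \left(j + \left(-5 + j^{2} + 3 j\right)\right) = 2 \left(-6 + 2 j\right) \left(-5 + j^{2} + 4 j\right)$)
$U{\left(a{\left(-4 \right)} \right)} \left(- \frac{861}{1573}\right) = \left(60 - 272 + 4 \cdot 4^{2} + 4 \cdot 4^{3}\right) \left(- \frac{861}{1573}\right) = \left(60 - 272 + 4 \cdot 16 + 4 \cdot 64\right) \left(\left(-861\right) \frac{1}{1573}\right) = \left(60 - 272 + 64 + 256\right) \left(- \frac{861}{1573}\right) = 108 \left(- \frac{861}{1573}\right) = - \frac{92988}{1573}$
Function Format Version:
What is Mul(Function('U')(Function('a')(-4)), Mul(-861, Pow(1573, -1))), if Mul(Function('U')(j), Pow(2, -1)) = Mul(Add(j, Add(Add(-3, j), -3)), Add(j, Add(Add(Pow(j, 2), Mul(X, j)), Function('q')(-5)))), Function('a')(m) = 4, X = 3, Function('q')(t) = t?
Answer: Rational(-92988, 1573) ≈ -59.115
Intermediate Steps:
Function('U')(j) = Mul(2, Add(-6, Mul(2, j)), Add(-5, Pow(j, 2), Mul(4, j))) (Function('U')(j) = Mul(2, Mul(Add(j, Add(Add(-3, j), -3)), Add(j, Add(Add(Pow(j, 2), Mul(3, j)), -5)))) = Mul(2, Mul(Add(j, Add(-6, j)), Add(j, Add(-5, Pow(j, 2), Mul(3, j))))) = Mul(2, Mul(Add(-6, Mul(2, j)), Add(-5, Pow(j, 2), Mul(4, j)))) = Mul(2, Add(-6, Mul(2, j)), Add(-5, Pow(j, 2), Mul(4, j))))
Mul(Function('U')(Function('a')(-4)), Mul(-861, Pow(1573, -1))) = Mul(Add(60, Mul(-68, 4), Mul(4, Pow(4, 2)), Mul(4, Pow(4, 3))), Mul(-861, Pow(1573, -1))) = Mul(Add(60, -272, Mul(4, 16), Mul(4, 64)), Mul(-861, Rational(1, 1573))) = Mul(Add(60, -272, 64, 256), Rational(-861, 1573)) = Mul(108, Rational(-861, 1573)) = Rational(-92988, 1573)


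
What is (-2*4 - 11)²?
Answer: 361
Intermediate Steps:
(-2*4 - 11)² = (-8 - 11)² = (-19)² = 361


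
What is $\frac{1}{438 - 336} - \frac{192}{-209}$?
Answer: $\frac{19793}{21318} \approx 0.92846$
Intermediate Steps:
$\frac{1}{438 - 336} - \frac{192}{-209} = \frac{1}{102} - - \frac{192}{209} = \frac{1}{102} + \frac{192}{209} = \frac{19793}{21318}$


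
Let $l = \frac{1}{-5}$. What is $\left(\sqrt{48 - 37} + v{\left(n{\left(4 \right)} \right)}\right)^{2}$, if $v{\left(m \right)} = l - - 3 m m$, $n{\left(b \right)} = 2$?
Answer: $\frac{3756}{25} + \frac{118 \sqrt{11}}{5} \approx 228.51$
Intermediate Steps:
$l = - \frac{1}{5} \approx -0.2$
$v{\left(m \right)} = - \frac{1}{5} + 3 m^{2}$ ($v{\left(m \right)} = - \frac{1}{5} - - 3 m m = - \frac{1}{5} - - 3 m^{2} = - \frac{1}{5} + 3 m^{2}$)
$\left(\sqrt{48 - 37} + v{\left(n{\left(4 \right)} \right)}\right)^{2} = \left(\sqrt{48 - 37} - \left(\frac{1}{5} - 3 \cdot 2^{2}\right)\right)^{2} = \left(\sqrt{11} + \left(- \frac{1}{5} + 3 \cdot 4\right)\right)^{2} = \left(\sqrt{11} + \left(- \frac{1}{5} + 12\right)\right)^{2} = \left(\sqrt{11} + \frac{59}{5}\right)^{2} = \left(\frac{59}{5} + \sqrt{11}\right)^{2}$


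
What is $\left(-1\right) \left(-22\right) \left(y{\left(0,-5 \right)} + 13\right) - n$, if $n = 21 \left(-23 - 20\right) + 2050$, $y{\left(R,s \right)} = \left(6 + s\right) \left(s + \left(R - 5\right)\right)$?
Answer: $-1081$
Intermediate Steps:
$y{\left(R,s \right)} = \left(6 + s\right) \left(-5 + R + s\right)$ ($y{\left(R,s \right)} = \left(6 + s\right) \left(s + \left(R - 5\right)\right) = \left(6 + s\right) \left(s + \left(-5 + R\right)\right) = \left(6 + s\right) \left(-5 + R + s\right)$)
$n = 1147$ ($n = 21 \left(-43\right) + 2050 = -903 + 2050 = 1147$)
$\left(-1\right) \left(-22\right) \left(y{\left(0,-5 \right)} + 13\right) - n = \left(-1\right) \left(-22\right) \left(\left(-30 - 5 + \left(-5\right)^{2} + 6 \cdot 0 + 0 \left(-5\right)\right) + 13\right) - 1147 = 22 \left(\left(-30 - 5 + 25 + 0 + 0\right) + 13\right) - 1147 = 22 \left(-10 + 13\right) - 1147 = 22 \cdot 3 - 1147 = 66 - 1147 = -1081$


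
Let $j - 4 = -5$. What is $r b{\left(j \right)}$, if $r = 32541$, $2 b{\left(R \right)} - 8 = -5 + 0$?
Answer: $\frac{97623}{2} \approx 48812.0$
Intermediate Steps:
$j = -1$ ($j = 4 - 5 = -1$)
$b{\left(R \right)} = \frac{3}{2}$ ($b{\left(R \right)} = 4 + \frac{-5 + 0}{2} = 4 + \frac{1}{2} \left(-5\right) = 4 - \frac{5}{2} = \frac{3}{2}$)
$r b{\left(j \right)} = 32541 \cdot \frac{3}{2} = \frac{97623}{2}$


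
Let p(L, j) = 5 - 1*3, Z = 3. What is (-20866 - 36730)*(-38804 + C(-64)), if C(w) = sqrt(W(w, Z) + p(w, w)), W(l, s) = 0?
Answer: 2234955184 - 57596*sqrt(2) ≈ 2.2349e+9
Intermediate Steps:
p(L, j) = 2 (p(L, j) = 5 - 3 = 2)
C(w) = sqrt(2) (C(w) = sqrt(0 + 2) = sqrt(2))
(-20866 - 36730)*(-38804 + C(-64)) = (-20866 - 36730)*(-38804 + sqrt(2)) = -57596*(-38804 + sqrt(2)) = 2234955184 - 57596*sqrt(2)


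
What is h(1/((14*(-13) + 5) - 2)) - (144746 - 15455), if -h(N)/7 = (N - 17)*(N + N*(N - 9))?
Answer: -741497180285/5735339 ≈ -1.2929e+5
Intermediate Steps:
h(N) = -7*(-17 + N)*(N + N*(-9 + N)) (h(N) = -7*(N - 17)*(N + N*(N - 9)) = -7*(-17 + N)*(N + N*(-9 + N)))
h(1/((14*(-13) + 5) - 2)) - (144746 - 15455) = 7*(-136 - (1/((14*(-13) + 5) - 2))² + 25/((14*(-13) + 5) - 2))/((14*(-13) + 5) - 2) - (144746 - 15455) = 7*(-136 - (1/((-182 + 5) - 2))² + 25/((-182 + 5) - 2))/((-182 + 5) - 2) - 1*129291 = 7*(-136 - (1/(-177 - 2))² + 25/(-177 - 2))/(-177 - 2) - 129291 = 7*(-136 - (1/(-179))² + 25/(-179))/(-179) - 129291 = 7*(-1/179)*(-136 - (-1/179)² + 25*(-1/179)) - 129291 = 7*(-1/179)*(-136 - 1*1/32041 - 25/179) - 129291 = 7*(-1/179)*(-136 - 1/32041 - 25/179) - 129291 = 7*(-1/179)*(-4362052/32041) - 129291 = 30534364/5735339 - 129291 = -741497180285/5735339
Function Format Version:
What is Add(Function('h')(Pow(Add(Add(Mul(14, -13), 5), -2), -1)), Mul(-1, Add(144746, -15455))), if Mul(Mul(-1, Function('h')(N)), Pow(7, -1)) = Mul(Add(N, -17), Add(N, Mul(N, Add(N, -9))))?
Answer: Rational(-741497180285, 5735339) ≈ -1.2929e+5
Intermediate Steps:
Function('h')(N) = Mul(-7, Add(-17, N), Add(N, Mul(N, Add(-9, N)))) (Function('h')(N) = Mul(-7, Mul(Add(N, -17), Add(N, Mul(N, Add(N, -9))))) = Mul(-7, Mul(Add(-17, N), Add(N, Mul(N, Add(-9, N))))) = Mul(-7, Add(-17, N), Add(N, Mul(N, Add(-9, N)))))
Add(Function('h')(Pow(Add(Add(Mul(14, -13), 5), -2), -1)), Mul(-1, Add(144746, -15455))) = Add(Mul(7, Pow(Add(Add(Mul(14, -13), 5), -2), -1), Add(-136, Mul(-1, Pow(Pow(Add(Add(Mul(14, -13), 5), -2), -1), 2)), Mul(25, Pow(Add(Add(Mul(14, -13), 5), -2), -1)))), Mul(-1, Add(144746, -15455))) = Add(Mul(7, Pow(Add(Add(-182, 5), -2), -1), Add(-136, Mul(-1, Pow(Pow(Add(Add(-182, 5), -2), -1), 2)), Mul(25, Pow(Add(Add(-182, 5), -2), -1)))), Mul(-1, 129291)) = Add(Mul(7, Pow(Add(-177, -2), -1), Add(-136, Mul(-1, Pow(Pow(Add(-177, -2), -1), 2)), Mul(25, Pow(Add(-177, -2), -1)))), -129291) = Add(Mul(7, Pow(-179, -1), Add(-136, Mul(-1, Pow(Pow(-179, -1), 2)), Mul(25, Pow(-179, -1)))), -129291) = Add(Mul(7, Rational(-1, 179), Add(-136, Mul(-1, Pow(Rational(-1, 179), 2)), Mul(25, Rational(-1, 179)))), -129291) = Add(Mul(7, Rational(-1, 179), Add(-136, Mul(-1, Rational(1, 32041)), Rational(-25, 179))), -129291) = Add(Mul(7, Rational(-1, 179), Add(-136, Rational(-1, 32041), Rational(-25, 179))), -129291) = Add(Mul(7, Rational(-1, 179), Rational(-4362052, 32041)), -129291) = Add(Rational(30534364, 5735339), -129291) = Rational(-741497180285, 5735339)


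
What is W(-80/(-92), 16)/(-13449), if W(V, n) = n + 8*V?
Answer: -176/103109 ≈ -0.0017069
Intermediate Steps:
W(-80/(-92), 16)/(-13449) = (16 + 8*(-80/(-92)))/(-13449) = (16 + 8*(-80*(-1/92)))*(-1/13449) = (16 + 8*(20/23))*(-1/13449) = (16 + 160/23)*(-1/13449) = (528/23)*(-1/13449) = -176/103109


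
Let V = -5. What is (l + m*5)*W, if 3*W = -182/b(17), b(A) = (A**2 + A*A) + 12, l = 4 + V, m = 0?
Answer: 91/885 ≈ 0.10282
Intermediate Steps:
l = -1 (l = 4 - 5 = -1)
b(A) = 12 + 2*A**2 (b(A) = (A**2 + A**2) + 12 = 2*A**2 + 12 = 12 + 2*A**2)
W = -91/885 (W = (-182/(12 + 2*17**2))/3 = (-182/(12 + 2*289))/3 = (-182/(12 + 578))/3 = (-182/590)/3 = (-182*1/590)/3 = (1/3)*(-91/295) = -91/885 ≈ -0.10282)
(l + m*5)*W = (-1 + 0*5)*(-91/885) = (-1 + 0)*(-91/885) = -1*(-91/885) = 91/885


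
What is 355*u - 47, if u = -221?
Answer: -78502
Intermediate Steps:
355*u - 47 = 355*(-221) - 47 = -78455 - 47 = -78502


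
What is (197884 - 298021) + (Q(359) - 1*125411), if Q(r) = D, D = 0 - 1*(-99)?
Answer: -225449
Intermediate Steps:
D = 99 (D = 0 + 99 = 99)
Q(r) = 99
(197884 - 298021) + (Q(359) - 1*125411) = (197884 - 298021) + (99 - 1*125411) = -100137 + (99 - 125411) = -100137 - 125312 = -225449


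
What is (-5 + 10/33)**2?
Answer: 24025/1089 ≈ 22.062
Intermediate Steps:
(-5 + 10/33)**2 = (-155/33)**2 = 24025/1089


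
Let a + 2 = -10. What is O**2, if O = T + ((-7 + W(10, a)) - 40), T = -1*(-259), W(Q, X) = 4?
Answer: 46656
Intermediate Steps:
a = -12 (a = -2 - 10 = -12)
T = 259
O = 216 (O = 259 + ((-7 + 4) - 40) = 259 + (-3 - 40) = 259 - 43 = 216)
O**2 = 216**2 = 46656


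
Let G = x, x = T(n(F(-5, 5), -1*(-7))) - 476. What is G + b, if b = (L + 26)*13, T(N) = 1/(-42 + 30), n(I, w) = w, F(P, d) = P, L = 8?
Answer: -409/12 ≈ -34.083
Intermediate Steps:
T(N) = -1/12 (T(N) = 1/(-12) = -1/12)
b = 442 (b = (8 + 26)*13 = 34*13 = 442)
x = -5713/12 (x = -1/12 - 476 = -5713/12 ≈ -476.08)
G = -5713/12 ≈ -476.08
G + b = -5713/12 + 442 = -409/12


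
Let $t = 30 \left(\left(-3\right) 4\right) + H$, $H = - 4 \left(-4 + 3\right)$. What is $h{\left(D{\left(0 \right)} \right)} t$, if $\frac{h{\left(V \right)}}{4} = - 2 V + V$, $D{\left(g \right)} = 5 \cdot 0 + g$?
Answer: $0$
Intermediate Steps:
$H = 4$ ($H = \left(-4\right) \left(-1\right) = 4$)
$D{\left(g \right)} = g$ ($D{\left(g \right)} = 0 + g = g$)
$h{\left(V \right)} = - 4 V$ ($h{\left(V \right)} = 4 \left(- 2 V + V\right) = 4 \left(- V\right) = - 4 V$)
$t = -356$ ($t = 30 \left(\left(-3\right) 4\right) + 4 = 30 \left(-12\right) + 4 = -360 + 4 = -356$)
$h{\left(D{\left(0 \right)} \right)} t = \left(-4\right) 0 \left(-356\right) = 0 \left(-356\right) = 0$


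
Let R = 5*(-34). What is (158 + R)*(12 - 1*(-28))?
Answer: -480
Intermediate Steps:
R = -170
(158 + R)*(12 - 1*(-28)) = (158 - 170)*(12 - 1*(-28)) = -12*(12 + 28) = -12*40 = -480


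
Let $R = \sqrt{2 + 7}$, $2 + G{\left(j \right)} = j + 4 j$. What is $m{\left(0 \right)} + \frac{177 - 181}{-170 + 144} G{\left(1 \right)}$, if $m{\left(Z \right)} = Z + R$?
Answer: $\frac{45}{13} \approx 3.4615$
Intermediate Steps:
$G{\left(j \right)} = -2 + 5 j$ ($G{\left(j \right)} = -2 + \left(j + 4 j\right) = -2 + 5 j$)
$R = 3$ ($R = \sqrt{9} = 3$)
$m{\left(Z \right)} = 3 + Z$ ($m{\left(Z \right)} = Z + 3 = 3 + Z$)
$m{\left(0 \right)} + \frac{177 - 181}{-170 + 144} G{\left(1 \right)} = \left(3 + 0\right) + \frac{177 - 181}{-170 + 144} \left(-2 + 5 \cdot 1\right) = 3 + - \frac{4}{-26} \left(-2 + 5\right) = 3 + \left(-4\right) \left(- \frac{1}{26}\right) 3 = 3 + \frac{2}{13} \cdot 3 = 3 + \frac{6}{13} = \frac{45}{13}$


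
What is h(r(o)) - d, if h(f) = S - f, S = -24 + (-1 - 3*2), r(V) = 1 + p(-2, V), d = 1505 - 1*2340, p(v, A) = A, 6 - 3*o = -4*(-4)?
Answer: 2419/3 ≈ 806.33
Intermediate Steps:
o = -10/3 (o = 2 - (-4)*(-4)/3 = 2 - ⅓*16 = 2 - 16/3 = -10/3 ≈ -3.3333)
d = -835 (d = 1505 - 2340 = -835)
r(V) = 1 + V
S = -31 (S = -24 + (-1 - 6) = -24 - 7 = -31)
h(f) = -31 - f
h(r(o)) - d = (-31 - (1 - 10/3)) - 1*(-835) = (-31 - 1*(-7/3)) + 835 = (-31 + 7/3) + 835 = -86/3 + 835 = 2419/3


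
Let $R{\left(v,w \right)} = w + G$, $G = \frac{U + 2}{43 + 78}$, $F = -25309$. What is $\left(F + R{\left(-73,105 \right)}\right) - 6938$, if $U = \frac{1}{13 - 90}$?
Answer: $- \frac{299466861}{9317} \approx -32142.0$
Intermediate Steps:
$U = - \frac{1}{77}$ ($U = \frac{1}{-77} = - \frac{1}{77} \approx -0.012987$)
$G = \frac{153}{9317}$ ($G = \frac{- \frac{1}{77} + 2}{43 + 78} = \frac{153}{77 \cdot 121} = \frac{153}{77} \cdot \frac{1}{121} = \frac{153}{9317} \approx 0.016422$)
$R{\left(v,w \right)} = \frac{153}{9317} + w$ ($R{\left(v,w \right)} = w + \frac{153}{9317} = \frac{153}{9317} + w$)
$\left(F + R{\left(-73,105 \right)}\right) - 6938 = \left(-25309 + \left(\frac{153}{9317} + 105\right)\right) - 6938 = \left(-25309 + \frac{978438}{9317}\right) - 6938 = - \frac{234825515}{9317} - 6938 = - \frac{299466861}{9317}$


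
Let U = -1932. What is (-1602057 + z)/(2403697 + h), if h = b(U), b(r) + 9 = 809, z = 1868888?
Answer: 266831/2404497 ≈ 0.11097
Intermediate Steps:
b(r) = 800 (b(r) = -9 + 809 = 800)
h = 800
(-1602057 + z)/(2403697 + h) = (-1602057 + 1868888)/(2403697 + 800) = 266831/2404497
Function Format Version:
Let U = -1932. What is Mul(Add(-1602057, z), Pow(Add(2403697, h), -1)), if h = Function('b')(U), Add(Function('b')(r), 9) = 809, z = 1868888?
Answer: Rational(266831, 2404497) ≈ 0.11097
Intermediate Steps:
Function('b')(r) = 800 (Function('b')(r) = Add(-9, 809) = 800)
h = 800
Mul(Add(-1602057, z), Pow(Add(2403697, h), -1)) = Mul(Add(-1602057, 1868888), Pow(Add(2403697, 800), -1)) = Mul(266831, Pow(2404497, -1)) = Mul(266831, Rational(1, 2404497)) = Rational(266831, 2404497)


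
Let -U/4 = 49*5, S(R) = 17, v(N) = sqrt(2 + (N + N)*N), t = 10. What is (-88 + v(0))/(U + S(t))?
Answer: 88/963 - sqrt(2)/963 ≈ 0.089913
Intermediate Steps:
v(N) = sqrt(2 + 2*N**2) (v(N) = sqrt(2 + (2*N)*N) = sqrt(2 + 2*N**2))
U = -980 (U = -196*5 = -4*245 = -980)
(-88 + v(0))/(U + S(t)) = (-88 + sqrt(2 + 2*0**2))/(-980 + 17) = (-88 + sqrt(2 + 2*0))/(-963) = (-88 + sqrt(2 + 0))*(-1/963) = (-88 + sqrt(2))*(-1/963) = 88/963 - sqrt(2)/963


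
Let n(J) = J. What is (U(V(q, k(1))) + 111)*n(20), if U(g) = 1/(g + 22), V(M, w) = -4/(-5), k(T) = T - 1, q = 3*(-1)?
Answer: 126590/57 ≈ 2220.9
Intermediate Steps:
q = -3
k(T) = -1 + T
V(M, w) = ⅘ (V(M, w) = -4*(-⅕) = ⅘)
U(g) = 1/(22 + g)
(U(V(q, k(1))) + 111)*n(20) = (1/(22 + ⅘) + 111)*20 = (1/(114/5) + 111)*20 = (5/114 + 111)*20 = (12659/114)*20 = 126590/57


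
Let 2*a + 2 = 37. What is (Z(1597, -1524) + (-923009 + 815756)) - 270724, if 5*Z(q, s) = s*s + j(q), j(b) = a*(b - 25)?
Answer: 460201/5 ≈ 92040.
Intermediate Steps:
a = 35/2 (a = -1 + (½)*37 = -1 + 37/2 = 35/2 ≈ 17.500)
j(b) = -875/2 + 35*b/2 (j(b) = 35*(b - 25)/2 = 35*(-25 + b)/2 = -875/2 + 35*b/2)
Z(q, s) = -175/2 + s²/5 + 7*q/2 (Z(q, s) = (s*s + (-875/2 + 35*q/2))/5 = (s² + (-875/2 + 35*q/2))/5 = (-875/2 + s² + 35*q/2)/5 = -175/2 + s²/5 + 7*q/2)
(Z(1597, -1524) + (-923009 + 815756)) - 270724 = ((-175/2 + (⅕)*(-1524)² + (7/2)*1597) + (-923009 + 815756)) - 270724 = ((-175/2 + (⅕)*2322576 + 11179/2) - 107253) - 270724 = ((-175/2 + 2322576/5 + 11179/2) - 107253) - 270724 = (2350086/5 - 107253) - 270724 = 1813821/5 - 270724 = 460201/5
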